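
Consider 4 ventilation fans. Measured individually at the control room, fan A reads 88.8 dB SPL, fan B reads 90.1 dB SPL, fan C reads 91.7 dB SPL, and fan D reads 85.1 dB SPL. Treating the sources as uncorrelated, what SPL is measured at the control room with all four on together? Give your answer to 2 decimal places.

95.54 dB SPL

Incoherent sources sum as intensities:
L_total = 10·log₁₀(10^(88.8/10) + 10^(90.1/10) + 10^(91.7/10) + 10^(85.1/10)) = 10·log₁₀(3585000000) = 95.54 dB SPL.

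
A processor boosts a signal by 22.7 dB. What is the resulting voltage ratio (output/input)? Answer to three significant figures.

Voltage ratio = 10^(dB/20).
10^(22.7/20) = 10^(1.135) = 13.6.

13.6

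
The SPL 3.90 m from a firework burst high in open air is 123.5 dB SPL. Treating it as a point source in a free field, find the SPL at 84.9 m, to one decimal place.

Inverse-square spreading gives ΔL = −20·log₁₀(d₂/d₁).
ΔL = −20·log₁₀(84.9/3.90) = -26.76 dB, so L₂ = 123.5 + (-26.76) = 96.7 dB SPL.

96.7 dB SPL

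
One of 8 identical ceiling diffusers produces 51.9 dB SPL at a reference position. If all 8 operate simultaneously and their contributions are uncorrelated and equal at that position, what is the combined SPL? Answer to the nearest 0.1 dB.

60.9 dB SPL

8 equal incoherent sources raise the level by 10·log₁₀(8) = 9.03 dB.
L_total = 51.9 + 9.03 = 60.9 dB SPL.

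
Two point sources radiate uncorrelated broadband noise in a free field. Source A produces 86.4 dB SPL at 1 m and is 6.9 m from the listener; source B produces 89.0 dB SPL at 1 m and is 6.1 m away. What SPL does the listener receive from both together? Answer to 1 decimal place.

At the listener: L_A = 86.4 − 20·log₁₀(6.9) = 69.62 dB; L_B = 89.0 − 20·log₁₀(6.1) = 73.29 dB.
Combined: 10·log₁₀(10^(69.62/10)+10^(73.29/10)) = 74.8 dB SPL.

74.8 dB SPL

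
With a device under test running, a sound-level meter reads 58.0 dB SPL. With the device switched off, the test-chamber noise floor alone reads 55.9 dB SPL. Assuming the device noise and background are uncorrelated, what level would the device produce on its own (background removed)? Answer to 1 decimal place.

Remove the background by subtracting linear intensities:
L_src = 10·log₁₀(10^(58.0/10) − 10^(55.9/10)) = 10·log₁₀(241900) = 53.8 dB SPL.

53.8 dB SPL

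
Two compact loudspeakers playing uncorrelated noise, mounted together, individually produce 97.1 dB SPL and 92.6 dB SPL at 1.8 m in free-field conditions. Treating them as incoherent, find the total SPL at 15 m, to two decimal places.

80.00 dB SPL

Combined at 1.8 m: 10·log₁₀(10^(97.1/10)+10^(92.6/10)) = 98.419 dB SPL.
Then apply −20·log₁₀(15/1.8) = -18.416 dB → 80.00 dB SPL.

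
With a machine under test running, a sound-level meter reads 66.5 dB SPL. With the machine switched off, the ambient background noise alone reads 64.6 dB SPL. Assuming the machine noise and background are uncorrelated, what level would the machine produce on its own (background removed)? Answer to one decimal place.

Background correction is a power subtraction:
L_src = 10·log₁₀(10^(66.5/10) − 10^(64.6/10)) = 10·log₁₀(1583000) = 62.0 dB SPL.

62.0 dB SPL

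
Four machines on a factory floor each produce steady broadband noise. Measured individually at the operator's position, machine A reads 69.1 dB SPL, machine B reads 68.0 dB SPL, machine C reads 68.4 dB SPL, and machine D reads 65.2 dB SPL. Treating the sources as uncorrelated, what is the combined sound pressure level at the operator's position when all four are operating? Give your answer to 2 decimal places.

73.92 dB SPL

Incoherent sources sum as intensities:
L_total = 10·log₁₀(10^(69.1/10) + 10^(68.0/10) + 10^(68.4/10) + 10^(65.2/10)) = 10·log₁₀(24670000) = 73.92 dB SPL.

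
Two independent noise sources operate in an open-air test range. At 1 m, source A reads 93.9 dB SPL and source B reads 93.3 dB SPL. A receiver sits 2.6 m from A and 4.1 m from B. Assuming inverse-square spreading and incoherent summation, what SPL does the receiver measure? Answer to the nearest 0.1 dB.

86.9 dB SPL

At the listener: L_A = 93.9 − 20·log₁₀(2.6) = 85.60 dB; L_B = 93.3 − 20·log₁₀(4.1) = 81.04 dB.
Combined: 10·log₁₀(10^(85.60/10)+10^(81.04/10)) = 86.9 dB SPL.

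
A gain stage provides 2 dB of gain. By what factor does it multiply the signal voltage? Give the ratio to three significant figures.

Voltage ratio = 10^(dB/20).
10^(2/20) = 10^(0.1000) = 1.26.

1.26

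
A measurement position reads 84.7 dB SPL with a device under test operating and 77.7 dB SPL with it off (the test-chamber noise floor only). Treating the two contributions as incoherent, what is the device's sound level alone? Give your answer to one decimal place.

Subtract intensities: L_src = 10·log₁₀(10^(L_total/10) − 10^(L_bg/10)).
L_src = 10·log₁₀(10^(84.7/10) − 10^(77.7/10)) = 10·log₁₀(236200000) = 83.7 dB SPL.

83.7 dB SPL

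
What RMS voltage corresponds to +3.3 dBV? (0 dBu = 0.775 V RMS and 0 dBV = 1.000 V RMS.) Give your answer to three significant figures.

V = 1.000 V × 10^(+3.3/20).
= 1.000 × 1.462 = 1.46 V.

1.46 V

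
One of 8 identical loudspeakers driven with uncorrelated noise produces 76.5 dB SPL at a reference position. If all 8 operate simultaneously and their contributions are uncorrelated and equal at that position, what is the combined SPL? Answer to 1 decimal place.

85.5 dB SPL

8 equal incoherent sources raise the level by 10·log₁₀(8) = 9.03 dB.
L_total = 76.5 + 9.03 = 85.5 dB SPL.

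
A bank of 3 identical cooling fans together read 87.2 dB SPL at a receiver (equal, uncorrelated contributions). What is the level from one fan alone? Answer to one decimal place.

82.4 dB SPL

3 equal incoherent sources add 10·log₁₀(3) = 4.77 dB over one source.
L_one = 87.2 − 4.77 = 82.4 dB SPL.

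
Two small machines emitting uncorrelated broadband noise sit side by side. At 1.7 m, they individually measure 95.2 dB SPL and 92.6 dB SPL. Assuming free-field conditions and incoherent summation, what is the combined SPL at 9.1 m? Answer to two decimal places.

Combined at 1.7 m: 10·log₁₀(10^(95.2/10)+10^(92.6/10)) = 97.102 dB SPL.
Then apply −20·log₁₀(9.1/1.7) = -14.572 dB → 82.53 dB SPL.

82.53 dB SPL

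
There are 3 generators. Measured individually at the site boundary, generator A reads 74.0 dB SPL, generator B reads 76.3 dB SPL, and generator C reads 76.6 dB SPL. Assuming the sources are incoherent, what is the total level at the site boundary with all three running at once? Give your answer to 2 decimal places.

Uncorrelated sources add in intensity (power), not in dB.
L_total = 10·log₁₀(10^(74.0/10) + 10^(76.3/10) + 10^(76.6/10)) = 10·log₁₀(113500000) = 80.55 dB SPL.

80.55 dB SPL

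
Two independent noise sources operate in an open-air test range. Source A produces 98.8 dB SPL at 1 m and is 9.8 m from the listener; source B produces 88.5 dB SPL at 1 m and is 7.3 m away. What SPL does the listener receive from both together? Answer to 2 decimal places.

79.65 dB SPL

At the listener: L_A = 98.8 − 20·log₁₀(9.8) = 78.975 dB; L_B = 88.5 − 20·log₁₀(7.3) = 71.234 dB.
Combined: 10·log₁₀(10^(78.975/10)+10^(71.234/10)) = 79.65 dB SPL.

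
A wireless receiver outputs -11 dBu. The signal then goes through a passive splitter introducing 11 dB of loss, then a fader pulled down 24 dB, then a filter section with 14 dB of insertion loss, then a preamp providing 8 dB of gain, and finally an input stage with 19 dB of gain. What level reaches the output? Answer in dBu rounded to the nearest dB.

Cascaded gains and losses add directly in dB.
-11 − 11 − 24 − 14 + 8 + 19 = -33 dBu.

-33 dBu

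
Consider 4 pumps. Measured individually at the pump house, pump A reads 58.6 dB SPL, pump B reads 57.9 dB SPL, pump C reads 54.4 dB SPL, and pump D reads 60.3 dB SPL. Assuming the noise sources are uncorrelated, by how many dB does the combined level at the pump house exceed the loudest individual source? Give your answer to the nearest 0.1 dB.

Incoherent sources sum as intensities:
L_total = 10·log₁₀(10^(58.6/10) + 10^(57.9/10) + 10^(54.4/10) + 10^(60.3/10)) = 64.29 dB SPL.
Excess over the loudest (60.3 dB): 64.29 − 60.3 = 4.0 dB.

4.0 dB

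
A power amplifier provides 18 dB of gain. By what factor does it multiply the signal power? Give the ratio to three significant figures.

Power ratio = 10^(dB/10).
10^(18/10) = 10^(1.800) = 63.1.

63.1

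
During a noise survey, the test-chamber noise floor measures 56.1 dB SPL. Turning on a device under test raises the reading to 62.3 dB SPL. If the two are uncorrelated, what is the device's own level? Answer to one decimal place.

61.1 dB SPL

Subtract intensities: L_src = 10·log₁₀(10^(L_total/10) − 10^(L_bg/10)).
L_src = 10·log₁₀(10^(62.3/10) − 10^(56.1/10)) = 10·log₁₀(1291000) = 61.1 dB SPL.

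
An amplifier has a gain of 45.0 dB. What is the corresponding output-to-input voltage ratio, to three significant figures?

Voltage ratio = 10^(dB/20).
10^(45.0/20) = 10^(2.250) = 178.

178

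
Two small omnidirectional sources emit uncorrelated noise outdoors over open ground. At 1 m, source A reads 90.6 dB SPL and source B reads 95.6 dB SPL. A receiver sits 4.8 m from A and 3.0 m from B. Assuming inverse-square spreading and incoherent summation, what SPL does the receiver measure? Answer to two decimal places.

86.56 dB SPL

At the listener: L_A = 90.6 − 20·log₁₀(4.8) = 76.975 dB; L_B = 95.6 − 20·log₁₀(3.0) = 86.058 dB.
Combined: 10·log₁₀(10^(76.975/10)+10^(86.058/10)) = 86.56 dB SPL.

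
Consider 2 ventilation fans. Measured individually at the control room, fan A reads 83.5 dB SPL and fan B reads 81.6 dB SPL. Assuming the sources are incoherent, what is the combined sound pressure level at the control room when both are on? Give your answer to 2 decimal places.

Uncorrelated sources add in intensity (power), not in dB.
L_total = 10·log₁₀(10^(83.5/10) + 10^(81.6/10)) = 10·log₁₀(368400000) = 85.66 dB SPL.

85.66 dB SPL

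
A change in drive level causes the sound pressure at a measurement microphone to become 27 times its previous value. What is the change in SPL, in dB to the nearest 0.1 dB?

28.6 dB

Sound pressure is an amplitude quantity: ΔL = 20·log₁₀(p₂/p₁).
20·log₁₀(27) = 28.6 dB.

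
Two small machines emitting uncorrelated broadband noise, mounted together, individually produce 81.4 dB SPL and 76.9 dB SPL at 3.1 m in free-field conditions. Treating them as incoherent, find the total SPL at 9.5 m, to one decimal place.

73.0 dB SPL

Combined at 3.1 m: 10·log₁₀(10^(81.4/10)+10^(76.9/10)) = 82.72 dB SPL.
Then apply −20·log₁₀(9.5/3.1) = -9.73 dB → 73.0 dB SPL.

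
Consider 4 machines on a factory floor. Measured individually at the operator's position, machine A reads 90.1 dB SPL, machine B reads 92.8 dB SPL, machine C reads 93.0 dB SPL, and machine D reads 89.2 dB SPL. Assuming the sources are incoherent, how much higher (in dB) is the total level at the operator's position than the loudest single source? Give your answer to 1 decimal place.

4.6 dB

Add the sources as powers (linear), then convert back to dB:
L_total = 10·log₁₀(10^(90.1/10) + 10^(92.8/10) + 10^(93.0/10) + 10^(89.2/10)) = 97.60 dB SPL.
Excess over the loudest (93.0 dB): 97.60 − 93.0 = 4.6 dB.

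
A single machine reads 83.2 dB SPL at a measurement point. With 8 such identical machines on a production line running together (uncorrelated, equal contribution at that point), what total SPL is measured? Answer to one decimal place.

8 equal incoherent sources raise the level by 10·log₁₀(8) = 9.03 dB.
L_total = 83.2 + 9.03 = 92.2 dB SPL.

92.2 dB SPL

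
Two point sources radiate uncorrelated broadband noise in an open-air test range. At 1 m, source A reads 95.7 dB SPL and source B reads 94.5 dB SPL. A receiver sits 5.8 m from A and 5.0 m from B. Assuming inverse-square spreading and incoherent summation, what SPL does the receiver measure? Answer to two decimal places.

At the listener: L_A = 95.7 − 20·log₁₀(5.8) = 80.431 dB; L_B = 94.5 − 20·log₁₀(5.0) = 80.521 dB.
Combined: 10·log₁₀(10^(80.431/10)+10^(80.521/10)) = 83.49 dB SPL.

83.49 dB SPL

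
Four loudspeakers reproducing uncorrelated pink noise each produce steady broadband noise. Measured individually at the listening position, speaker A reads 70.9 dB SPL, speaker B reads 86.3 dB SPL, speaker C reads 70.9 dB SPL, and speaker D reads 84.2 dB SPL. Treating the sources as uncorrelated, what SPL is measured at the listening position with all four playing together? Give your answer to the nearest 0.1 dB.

Add the sources as powers (linear), then convert back to dB:
L_total = 10·log₁₀(10^(70.9/10) + 10^(86.3/10) + 10^(70.9/10) + 10^(84.2/10)) = 10·log₁₀(714200000) = 88.5 dB SPL.

88.5 dB SPL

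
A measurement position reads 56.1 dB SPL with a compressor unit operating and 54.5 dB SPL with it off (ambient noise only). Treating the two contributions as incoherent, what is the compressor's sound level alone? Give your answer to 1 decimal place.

Background correction is a power subtraction:
L_src = 10·log₁₀(10^(56.1/10) − 10^(54.5/10)) = 10·log₁₀(125500) = 51.0 dB SPL.

51.0 dB SPL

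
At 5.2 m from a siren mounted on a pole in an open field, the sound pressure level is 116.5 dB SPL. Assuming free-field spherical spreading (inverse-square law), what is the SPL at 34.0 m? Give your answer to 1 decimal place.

Free-field point source: level drops by 20·log₁₀ of the distance ratio.
ΔL = −20·log₁₀(34.0/5.2) = -16.31 dB, so L₂ = 116.5 + (-16.31) = 100.2 dB SPL.

100.2 dB SPL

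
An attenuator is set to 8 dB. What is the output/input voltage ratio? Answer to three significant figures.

0.398

Voltage ratio = 10^(dB/20).
10^(-8/20) = 10^(-0.4000) = 0.398.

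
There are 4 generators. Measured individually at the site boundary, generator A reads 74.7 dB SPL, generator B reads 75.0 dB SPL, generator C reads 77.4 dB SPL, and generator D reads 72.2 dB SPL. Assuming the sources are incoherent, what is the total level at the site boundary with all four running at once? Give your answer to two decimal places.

81.23 dB SPL

Uncorrelated sources add in intensity (power), not in dB.
L_total = 10·log₁₀(10^(74.7/10) + 10^(75.0/10) + 10^(77.4/10) + 10^(72.2/10)) = 10·log₁₀(132700000) = 81.23 dB SPL.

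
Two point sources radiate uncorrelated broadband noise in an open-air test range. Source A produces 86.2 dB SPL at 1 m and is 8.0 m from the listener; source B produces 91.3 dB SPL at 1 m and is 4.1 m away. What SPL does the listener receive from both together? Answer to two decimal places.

79.38 dB SPL

At the listener: L_A = 86.2 − 20·log₁₀(8.0) = 68.138 dB; L_B = 91.3 − 20·log₁₀(4.1) = 79.044 dB.
Combined: 10·log₁₀(10^(68.138/10)+10^(79.044/10)) = 79.38 dB SPL.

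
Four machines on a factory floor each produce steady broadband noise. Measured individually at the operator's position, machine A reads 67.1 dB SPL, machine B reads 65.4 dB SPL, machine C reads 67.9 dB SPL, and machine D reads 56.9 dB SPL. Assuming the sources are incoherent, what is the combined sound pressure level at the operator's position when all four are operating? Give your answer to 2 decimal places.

71.83 dB SPL

Incoherent sources sum as intensities:
L_total = 10·log₁₀(10^(67.1/10) + 10^(65.4/10) + 10^(67.9/10) + 10^(56.9/10)) = 10·log₁₀(15250000) = 71.83 dB SPL.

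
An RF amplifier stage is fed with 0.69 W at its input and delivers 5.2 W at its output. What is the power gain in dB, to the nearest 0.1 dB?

8.8 dB

Power ratio → dB uses the 10·log₁₀ form:
10·log₁₀(5.2/0.69) = 10·log₁₀(7.536) = 8.8 dB.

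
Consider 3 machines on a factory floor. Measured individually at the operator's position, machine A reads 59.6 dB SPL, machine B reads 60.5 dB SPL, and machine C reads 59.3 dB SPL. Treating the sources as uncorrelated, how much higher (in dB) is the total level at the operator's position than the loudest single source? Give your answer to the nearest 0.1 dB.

4.1 dB

Uncorrelated sources add in intensity (power), not in dB.
L_total = 10·log₁₀(10^(59.6/10) + 10^(60.5/10) + 10^(59.3/10)) = 64.60 dB SPL.
Excess over the loudest (60.5 dB): 64.60 − 60.5 = 4.1 dB.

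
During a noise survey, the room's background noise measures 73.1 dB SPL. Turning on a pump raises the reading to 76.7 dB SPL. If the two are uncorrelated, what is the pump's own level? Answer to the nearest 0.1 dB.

74.2 dB SPL

Background correction is a power subtraction:
L_src = 10·log₁₀(10^(76.7/10) − 10^(73.1/10)) = 10·log₁₀(26360000) = 74.2 dB SPL.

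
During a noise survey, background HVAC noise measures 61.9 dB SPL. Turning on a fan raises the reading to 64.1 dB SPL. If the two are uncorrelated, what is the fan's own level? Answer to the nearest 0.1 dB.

Remove the background by subtracting linear intensities:
L_src = 10·log₁₀(10^(64.1/10) − 10^(61.9/10)) = 10·log₁₀(1022000) = 60.1 dB SPL.

60.1 dB SPL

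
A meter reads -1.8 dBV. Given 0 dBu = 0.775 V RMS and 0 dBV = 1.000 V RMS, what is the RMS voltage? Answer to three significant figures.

V = 1.000 V × 10^(-1.8/20).
= 1.000 × 0.8128 = 0.813 V.

0.813 V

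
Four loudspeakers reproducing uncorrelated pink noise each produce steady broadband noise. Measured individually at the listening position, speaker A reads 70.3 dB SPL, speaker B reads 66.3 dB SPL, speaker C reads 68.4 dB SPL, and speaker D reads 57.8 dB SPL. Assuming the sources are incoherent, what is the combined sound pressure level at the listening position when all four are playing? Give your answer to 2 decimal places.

Uncorrelated sources add in intensity (power), not in dB.
L_total = 10·log₁₀(10^(70.3/10) + 10^(66.3/10) + 10^(68.4/10) + 10^(57.8/10)) = 10·log₁₀(22500000) = 73.52 dB SPL.

73.52 dB SPL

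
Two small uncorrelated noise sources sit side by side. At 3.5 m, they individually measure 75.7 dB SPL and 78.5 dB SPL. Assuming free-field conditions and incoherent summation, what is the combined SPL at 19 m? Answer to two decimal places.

65.64 dB SPL

Combined at 3.5 m: 10·log₁₀(10^(75.7/10)+10^(78.5/10)) = 80.332 dB SPL.
Then apply −20·log₁₀(19/3.5) = -14.694 dB → 65.64 dB SPL.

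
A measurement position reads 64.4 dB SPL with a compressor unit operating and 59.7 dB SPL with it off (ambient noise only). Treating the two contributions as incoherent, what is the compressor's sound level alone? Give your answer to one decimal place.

62.6 dB SPL

Subtract intensities: L_src = 10·log₁₀(10^(L_total/10) − 10^(L_bg/10)).
L_src = 10·log₁₀(10^(64.4/10) − 10^(59.7/10)) = 10·log₁₀(1821000) = 62.6 dB SPL.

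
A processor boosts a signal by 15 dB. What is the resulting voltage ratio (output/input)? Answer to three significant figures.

Voltage ratio = 10^(dB/20).
10^(15/20) = 10^(0.7500) = 5.62.

5.62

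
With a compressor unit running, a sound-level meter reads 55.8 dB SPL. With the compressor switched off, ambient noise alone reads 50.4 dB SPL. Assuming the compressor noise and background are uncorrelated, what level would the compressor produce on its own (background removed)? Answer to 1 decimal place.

54.3 dB SPL

Remove the background by subtracting linear intensities:
L_src = 10·log₁₀(10^(55.8/10) − 10^(50.4/10)) = 10·log₁₀(270500) = 54.3 dB SPL.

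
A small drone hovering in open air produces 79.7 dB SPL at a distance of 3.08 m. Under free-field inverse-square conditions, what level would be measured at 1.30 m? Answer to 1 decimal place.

87.2 dB SPL

Free-field point source: level drops by 20·log₁₀ of the distance ratio.
ΔL = −20·log₁₀(1.30/3.08) = 7.49 dB, so L₂ = 79.7 + (7.49) = 87.2 dB SPL.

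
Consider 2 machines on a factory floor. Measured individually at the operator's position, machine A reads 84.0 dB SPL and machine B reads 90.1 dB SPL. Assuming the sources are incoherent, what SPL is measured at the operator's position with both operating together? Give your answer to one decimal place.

91.1 dB SPL

Uncorrelated sources add in intensity (power), not in dB.
L_total = 10·log₁₀(10^(84.0/10) + 10^(90.1/10)) = 10·log₁₀(1274000000) = 91.1 dB SPL.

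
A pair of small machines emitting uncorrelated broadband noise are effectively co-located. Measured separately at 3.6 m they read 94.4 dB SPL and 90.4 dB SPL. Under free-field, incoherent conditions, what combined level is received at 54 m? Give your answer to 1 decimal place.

72.3 dB SPL

Combined at 3.6 m: 10·log₁₀(10^(94.4/10)+10^(90.4/10)) = 95.86 dB SPL.
Then apply −20·log₁₀(54/3.6) = -23.52 dB → 72.3 dB SPL.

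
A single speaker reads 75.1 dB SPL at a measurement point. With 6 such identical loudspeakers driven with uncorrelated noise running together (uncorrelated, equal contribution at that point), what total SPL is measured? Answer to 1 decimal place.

6 equal incoherent sources raise the level by 10·log₁₀(6) = 7.78 dB.
L_total = 75.1 + 7.78 = 82.9 dB SPL.

82.9 dB SPL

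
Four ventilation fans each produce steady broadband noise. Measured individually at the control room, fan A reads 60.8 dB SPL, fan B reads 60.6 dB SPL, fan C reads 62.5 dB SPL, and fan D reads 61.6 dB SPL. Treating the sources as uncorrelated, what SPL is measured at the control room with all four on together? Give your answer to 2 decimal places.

Add the sources as powers (linear), then convert back to dB:
L_total = 10·log₁₀(10^(60.8/10) + 10^(60.6/10) + 10^(62.5/10) + 10^(61.6/10)) = 10·log₁₀(5574000) = 67.46 dB SPL.

67.46 dB SPL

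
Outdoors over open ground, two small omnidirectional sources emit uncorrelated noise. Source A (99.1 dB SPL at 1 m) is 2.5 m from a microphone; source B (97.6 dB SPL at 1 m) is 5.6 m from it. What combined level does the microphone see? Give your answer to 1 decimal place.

At the listener: L_A = 99.1 − 20·log₁₀(2.5) = 91.14 dB; L_B = 97.6 − 20·log₁₀(5.6) = 82.64 dB.
Combined: 10·log₁₀(10^(91.14/10)+10^(82.64/10)) = 91.7 dB SPL.

91.7 dB SPL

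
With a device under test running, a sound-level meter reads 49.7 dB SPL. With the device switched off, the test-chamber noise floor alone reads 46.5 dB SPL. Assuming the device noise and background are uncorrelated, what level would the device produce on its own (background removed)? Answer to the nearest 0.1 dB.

46.9 dB SPL

Subtract intensities: L_src = 10·log₁₀(10^(L_total/10) − 10^(L_bg/10)).
L_src = 10·log₁₀(10^(49.7/10) − 10^(46.5/10)) = 10·log₁₀(48660) = 46.9 dB SPL.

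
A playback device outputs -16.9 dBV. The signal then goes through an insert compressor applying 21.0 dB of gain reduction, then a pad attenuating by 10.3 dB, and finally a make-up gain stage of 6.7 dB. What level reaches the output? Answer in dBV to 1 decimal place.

Gain stages sum in dB:
-16.9 − 21.0 − 10.3 + 6.7 = -41.5 dBV.

-41.5 dBV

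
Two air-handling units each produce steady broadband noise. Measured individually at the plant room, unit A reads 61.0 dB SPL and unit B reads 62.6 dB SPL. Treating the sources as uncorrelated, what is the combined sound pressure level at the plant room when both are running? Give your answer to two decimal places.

Uncorrelated sources add in intensity (power), not in dB.
L_total = 10·log₁₀(10^(61.0/10) + 10^(62.6/10)) = 10·log₁₀(3079000) = 64.88 dB SPL.

64.88 dB SPL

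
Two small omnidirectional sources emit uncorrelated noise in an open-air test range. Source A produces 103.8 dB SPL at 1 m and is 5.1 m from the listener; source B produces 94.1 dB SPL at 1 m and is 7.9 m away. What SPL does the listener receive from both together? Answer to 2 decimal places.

At the listener: L_A = 103.8 − 20·log₁₀(5.1) = 89.649 dB; L_B = 94.1 − 20·log₁₀(7.9) = 76.147 dB.
Combined: 10·log₁₀(10^(89.649/10)+10^(76.147/10)) = 89.84 dB SPL.

89.84 dB SPL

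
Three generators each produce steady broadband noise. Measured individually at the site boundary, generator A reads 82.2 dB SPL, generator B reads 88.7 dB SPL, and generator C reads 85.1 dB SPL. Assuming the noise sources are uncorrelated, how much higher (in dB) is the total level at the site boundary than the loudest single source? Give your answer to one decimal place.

2.2 dB

Uncorrelated sources add in intensity (power), not in dB.
L_total = 10·log₁₀(10^(82.2/10) + 10^(88.7/10) + 10^(85.1/10)) = 90.90 dB SPL.
Excess over the loudest (88.7 dB): 90.90 − 88.7 = 2.2 dB.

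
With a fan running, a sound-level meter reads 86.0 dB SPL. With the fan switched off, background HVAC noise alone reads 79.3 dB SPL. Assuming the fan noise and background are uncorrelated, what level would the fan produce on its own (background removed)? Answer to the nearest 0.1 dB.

Remove the background by subtracting linear intensities:
L_src = 10·log₁₀(10^(86.0/10) − 10^(79.3/10)) = 10·log₁₀(313000000) = 85.0 dB SPL.

85.0 dB SPL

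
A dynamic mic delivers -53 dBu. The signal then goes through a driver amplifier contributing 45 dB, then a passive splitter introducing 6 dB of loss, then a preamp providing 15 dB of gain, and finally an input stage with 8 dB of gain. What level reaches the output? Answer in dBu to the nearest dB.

In dB, series stages simply add:
-53 + 45 − 6 + 15 + 8 = +9 dBu.

+9 dBu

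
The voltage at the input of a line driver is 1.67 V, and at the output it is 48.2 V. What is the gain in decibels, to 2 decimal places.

29.21 dB

Voltage ratio → dB uses the 20·log₁₀ form:
20·log₁₀(48.2/1.67) = 20·log₁₀(28.86) = 29.21 dB.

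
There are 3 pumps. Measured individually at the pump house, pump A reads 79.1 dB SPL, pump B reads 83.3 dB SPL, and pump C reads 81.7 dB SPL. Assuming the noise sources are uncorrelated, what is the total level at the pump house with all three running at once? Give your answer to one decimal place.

86.5 dB SPL

Uncorrelated sources add in intensity (power), not in dB.
L_total = 10·log₁₀(10^(79.1/10) + 10^(83.3/10) + 10^(81.7/10)) = 10·log₁₀(443000000) = 86.5 dB SPL.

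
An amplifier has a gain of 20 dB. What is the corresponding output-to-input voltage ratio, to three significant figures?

10.0

Voltage ratio = 10^(dB/20).
10^(20/20) = 10^(1.000) = 10.0.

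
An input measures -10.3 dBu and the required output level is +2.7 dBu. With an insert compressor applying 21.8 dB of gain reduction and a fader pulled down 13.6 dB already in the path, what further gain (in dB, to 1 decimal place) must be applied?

The required make-up gain is the shortfall in the dB sum.
G = +2.7 − (-10.3) + 21.8 + 13.6 = 48.4 dB.

48.4 dB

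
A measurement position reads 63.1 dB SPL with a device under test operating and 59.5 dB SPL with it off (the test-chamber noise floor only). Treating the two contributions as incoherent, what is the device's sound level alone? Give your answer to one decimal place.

Background correction is a power subtraction:
L_src = 10·log₁₀(10^(63.1/10) − 10^(59.5/10)) = 10·log₁₀(1150000) = 60.6 dB SPL.

60.6 dB SPL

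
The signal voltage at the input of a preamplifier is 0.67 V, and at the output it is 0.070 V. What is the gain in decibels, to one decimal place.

For a voltage ratio, dB = 20·log₁₀(V₂/V₁).
20·log₁₀(0.070/0.67) = 20·log₁₀(0.1045) = -19.6 dB.

-19.6 dB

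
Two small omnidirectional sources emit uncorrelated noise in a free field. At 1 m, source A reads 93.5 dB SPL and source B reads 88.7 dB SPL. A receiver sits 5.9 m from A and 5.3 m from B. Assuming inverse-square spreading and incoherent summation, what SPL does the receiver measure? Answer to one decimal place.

At the listener: L_A = 93.5 − 20·log₁₀(5.9) = 78.08 dB; L_B = 88.7 − 20·log₁₀(5.3) = 74.21 dB.
Combined: 10·log₁₀(10^(78.08/10)+10^(74.21/10)) = 79.6 dB SPL.

79.6 dB SPL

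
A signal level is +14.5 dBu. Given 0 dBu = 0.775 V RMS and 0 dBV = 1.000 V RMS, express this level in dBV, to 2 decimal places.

The offset between the scales is 20·log₁₀(0.775/1.000) = −2.214 dB.
So dBV = +14.5 − 2.214 = +12.29 dBV.

+12.29 dBV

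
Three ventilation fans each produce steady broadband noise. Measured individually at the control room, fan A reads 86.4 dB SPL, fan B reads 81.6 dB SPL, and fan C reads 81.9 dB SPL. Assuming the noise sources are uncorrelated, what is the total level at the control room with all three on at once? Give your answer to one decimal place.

88.7 dB SPL

Incoherent sources sum as intensities:
L_total = 10·log₁₀(10^(86.4/10) + 10^(81.6/10) + 10^(81.9/10)) = 10·log₁₀(735900000) = 88.7 dB SPL.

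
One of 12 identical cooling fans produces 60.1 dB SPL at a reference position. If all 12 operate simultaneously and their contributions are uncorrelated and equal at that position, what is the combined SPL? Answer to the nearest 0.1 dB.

70.9 dB SPL

12 equal incoherent sources raise the level by 10·log₁₀(12) = 10.79 dB.
L_total = 60.1 + 10.79 = 70.9 dB SPL.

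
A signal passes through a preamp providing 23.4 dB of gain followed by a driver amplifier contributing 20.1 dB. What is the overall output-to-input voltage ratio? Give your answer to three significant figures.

Net gain = 23.4 + 20.1 = 43.5 dB.
Voltage ratio = 10^(43.5/20) = 150.

150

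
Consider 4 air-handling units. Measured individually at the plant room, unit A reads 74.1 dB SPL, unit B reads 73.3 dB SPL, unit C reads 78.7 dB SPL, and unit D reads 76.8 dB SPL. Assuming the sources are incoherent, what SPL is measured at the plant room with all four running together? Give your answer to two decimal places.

82.28 dB SPL

Add the sources as powers (linear), then convert back to dB:
L_total = 10·log₁₀(10^(74.1/10) + 10^(73.3/10) + 10^(78.7/10) + 10^(76.8/10)) = 10·log₁₀(169100000) = 82.28 dB SPL.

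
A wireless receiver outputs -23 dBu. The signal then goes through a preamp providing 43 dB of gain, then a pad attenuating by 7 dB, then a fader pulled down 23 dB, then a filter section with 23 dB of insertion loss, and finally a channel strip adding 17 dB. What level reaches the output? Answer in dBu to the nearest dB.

-16 dBu

In dB, series stages simply add:
-23 + 43 − 7 − 23 − 23 + 17 = -16 dBu.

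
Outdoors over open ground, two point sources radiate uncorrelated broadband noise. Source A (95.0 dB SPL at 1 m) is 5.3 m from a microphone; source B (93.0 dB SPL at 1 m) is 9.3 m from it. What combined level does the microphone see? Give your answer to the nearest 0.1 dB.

81.3 dB SPL

At the listener: L_A = 95.0 − 20·log₁₀(5.3) = 80.51 dB; L_B = 93.0 − 20·log₁₀(9.3) = 73.63 dB.
Combined: 10·log₁₀(10^(80.51/10)+10^(73.63/10)) = 81.3 dB SPL.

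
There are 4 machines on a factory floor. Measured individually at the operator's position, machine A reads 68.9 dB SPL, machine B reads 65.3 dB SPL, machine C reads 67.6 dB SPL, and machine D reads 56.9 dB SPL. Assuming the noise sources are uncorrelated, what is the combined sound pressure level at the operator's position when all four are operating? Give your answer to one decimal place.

Incoherent sources sum as intensities:
L_total = 10·log₁₀(10^(68.9/10) + 10^(65.3/10) + 10^(67.6/10) + 10^(56.9/10)) = 10·log₁₀(17400000) = 72.4 dB SPL.

72.4 dB SPL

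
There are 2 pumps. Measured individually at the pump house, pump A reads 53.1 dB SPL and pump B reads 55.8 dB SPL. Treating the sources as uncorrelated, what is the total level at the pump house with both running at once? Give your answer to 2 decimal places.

57.67 dB SPL

Add the sources as powers (linear), then convert back to dB:
L_total = 10·log₁₀(10^(53.1/10) + 10^(55.8/10)) = 10·log₁₀(584400) = 57.67 dB SPL.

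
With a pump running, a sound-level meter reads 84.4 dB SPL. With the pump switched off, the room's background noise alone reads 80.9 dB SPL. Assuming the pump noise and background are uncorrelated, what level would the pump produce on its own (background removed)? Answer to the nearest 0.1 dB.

81.8 dB SPL

Subtract intensities: L_src = 10·log₁₀(10^(L_total/10) − 10^(L_bg/10)).
L_src = 10·log₁₀(10^(84.4/10) − 10^(80.9/10)) = 10·log₁₀(152400000) = 81.8 dB SPL.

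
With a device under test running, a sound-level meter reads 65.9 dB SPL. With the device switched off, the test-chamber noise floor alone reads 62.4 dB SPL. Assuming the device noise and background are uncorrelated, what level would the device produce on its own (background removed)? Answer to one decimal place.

Background correction is a power subtraction:
L_src = 10·log₁₀(10^(65.9/10) − 10^(62.4/10)) = 10·log₁₀(2153000) = 63.3 dB SPL.

63.3 dB SPL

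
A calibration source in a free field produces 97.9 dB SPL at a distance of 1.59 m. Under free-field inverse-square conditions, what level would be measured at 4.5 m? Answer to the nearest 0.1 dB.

Inverse-square spreading gives ΔL = −20·log₁₀(d₂/d₁).
ΔL = −20·log₁₀(4.5/1.59) = -9.04 dB, so L₂ = 97.9 + (-9.04) = 88.9 dB SPL.

88.9 dB SPL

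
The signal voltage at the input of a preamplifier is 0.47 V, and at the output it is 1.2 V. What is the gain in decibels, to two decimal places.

For a voltage ratio, dB = 20·log₁₀(V₂/V₁).
20·log₁₀(1.2/0.47) = 20·log₁₀(2.553) = 8.14 dB.

8.14 dB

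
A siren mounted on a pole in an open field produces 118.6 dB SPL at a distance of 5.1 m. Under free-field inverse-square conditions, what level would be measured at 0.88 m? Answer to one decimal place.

133.9 dB SPL

For a point source in a free field, ΔL = −20·log₁₀(d₂/d₁).
ΔL = −20·log₁₀(0.88/5.1) = 15.26 dB, so L₂ = 118.6 + (15.26) = 133.9 dB SPL.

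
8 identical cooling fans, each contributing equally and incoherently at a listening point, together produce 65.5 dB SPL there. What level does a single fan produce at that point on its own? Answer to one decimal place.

8 equal incoherent sources add 10·log₁₀(8) = 9.03 dB over one source.
L_one = 65.5 − 9.03 = 56.5 dB SPL.

56.5 dB SPL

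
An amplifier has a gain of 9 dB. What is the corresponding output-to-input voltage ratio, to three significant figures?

2.82

Voltage ratio = 10^(dB/20).
10^(9/20) = 10^(0.4500) = 2.82.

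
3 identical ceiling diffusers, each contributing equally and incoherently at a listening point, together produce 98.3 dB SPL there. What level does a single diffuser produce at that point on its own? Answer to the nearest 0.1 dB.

93.5 dB SPL

3 equal incoherent sources add 10·log₁₀(3) = 4.77 dB over one source.
L_one = 98.3 − 4.77 = 93.5 dB SPL.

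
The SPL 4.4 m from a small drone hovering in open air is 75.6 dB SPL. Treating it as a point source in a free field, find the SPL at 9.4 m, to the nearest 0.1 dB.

69.0 dB SPL

Free-field point source: level drops by 20·log₁₀ of the distance ratio.
ΔL = −20·log₁₀(9.4/4.4) = -6.59 dB, so L₂ = 75.6 + (-6.59) = 69.0 dB SPL.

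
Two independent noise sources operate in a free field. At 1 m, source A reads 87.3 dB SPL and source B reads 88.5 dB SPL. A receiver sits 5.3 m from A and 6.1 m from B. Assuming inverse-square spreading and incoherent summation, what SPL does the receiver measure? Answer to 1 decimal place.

At the listener: L_A = 87.3 − 20·log₁₀(5.3) = 72.81 dB; L_B = 88.5 − 20·log₁₀(6.1) = 72.79 dB.
Combined: 10·log₁₀(10^(72.81/10)+10^(72.79/10)) = 75.8 dB SPL.

75.8 dB SPL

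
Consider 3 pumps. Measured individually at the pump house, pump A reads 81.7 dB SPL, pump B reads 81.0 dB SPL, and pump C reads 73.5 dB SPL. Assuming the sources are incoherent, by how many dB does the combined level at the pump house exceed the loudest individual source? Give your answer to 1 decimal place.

3.0 dB

Add the sources as powers (linear), then convert back to dB:
L_total = 10·log₁₀(10^(81.7/10) + 10^(81.0/10) + 10^(73.5/10)) = 84.72 dB SPL.
Excess over the loudest (81.7 dB): 84.72 − 81.7 = 3.0 dB.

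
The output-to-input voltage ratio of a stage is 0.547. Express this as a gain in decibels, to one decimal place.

Voltage is an amplitude quantity, so gain = 20·log₁₀(V_out/V_in).
20·log₁₀(0.547) = -5.2 dB.

-5.2 dB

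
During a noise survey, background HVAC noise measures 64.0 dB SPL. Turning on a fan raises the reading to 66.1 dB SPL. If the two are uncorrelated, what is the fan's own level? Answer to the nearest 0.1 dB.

Subtract intensities: L_src = 10·log₁₀(10^(L_total/10) − 10^(L_bg/10)).
L_src = 10·log₁₀(10^(66.1/10) − 10^(64.0/10)) = 10·log₁₀(1562000) = 61.9 dB SPL.

61.9 dB SPL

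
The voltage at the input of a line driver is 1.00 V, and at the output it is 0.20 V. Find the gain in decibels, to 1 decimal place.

For a voltage ratio, dB = 20·log₁₀(V₂/V₁).
20·log₁₀(0.20/1.00) = 20·log₁₀(0.2000) = -14.0 dB.

-14.0 dB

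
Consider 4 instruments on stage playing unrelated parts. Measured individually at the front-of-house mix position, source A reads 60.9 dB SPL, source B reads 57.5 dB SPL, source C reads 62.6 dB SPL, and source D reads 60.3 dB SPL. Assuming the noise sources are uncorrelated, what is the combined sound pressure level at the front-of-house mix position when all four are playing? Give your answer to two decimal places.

Add the sources as powers (linear), then convert back to dB:
L_total = 10·log₁₀(10^(60.9/10) + 10^(57.5/10) + 10^(62.6/10) + 10^(60.3/10)) = 10·log₁₀(4684000) = 66.71 dB SPL.

66.71 dB SPL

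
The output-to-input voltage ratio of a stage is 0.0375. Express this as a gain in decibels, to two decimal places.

Voltage is an amplitude quantity, so gain = 20·log₁₀(V_out/V_in).
20·log₁₀(0.0375) = -28.52 dB.

-28.52 dB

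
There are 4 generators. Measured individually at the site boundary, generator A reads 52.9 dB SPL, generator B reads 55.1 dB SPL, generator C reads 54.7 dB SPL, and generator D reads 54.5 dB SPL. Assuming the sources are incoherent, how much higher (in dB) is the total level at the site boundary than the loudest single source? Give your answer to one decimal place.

Incoherent sources sum as intensities:
L_total = 10·log₁₀(10^(52.9/10) + 10^(55.1/10) + 10^(54.7/10) + 10^(54.5/10)) = 60.40 dB SPL.
Excess over the loudest (55.1 dB): 60.40 − 55.1 = 5.3 dB.

5.3 dB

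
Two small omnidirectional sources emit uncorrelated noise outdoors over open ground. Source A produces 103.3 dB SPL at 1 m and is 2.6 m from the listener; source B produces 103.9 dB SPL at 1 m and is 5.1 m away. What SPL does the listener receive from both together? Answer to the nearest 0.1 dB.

96.1 dB SPL

At the listener: L_A = 103.3 − 20·log₁₀(2.6) = 95.00 dB; L_B = 103.9 − 20·log₁₀(5.1) = 89.75 dB.
Combined: 10·log₁₀(10^(95.00/10)+10^(89.75/10)) = 96.1 dB SPL.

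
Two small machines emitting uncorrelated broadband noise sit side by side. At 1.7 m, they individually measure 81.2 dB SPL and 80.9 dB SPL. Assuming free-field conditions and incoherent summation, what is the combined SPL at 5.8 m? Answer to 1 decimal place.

Combined at 1.7 m: 10·log₁₀(10^(81.2/10)+10^(80.9/10)) = 84.06 dB SPL.
Then apply −20·log₁₀(5.8/1.7) = -10.66 dB → 73.4 dB SPL.

73.4 dB SPL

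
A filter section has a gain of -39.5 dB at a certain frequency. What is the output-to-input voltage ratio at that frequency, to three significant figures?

Voltage ratio = 10^(dB/20).
10^(-39.5/20) = 10^(-1.975) = 0.0106.

0.0106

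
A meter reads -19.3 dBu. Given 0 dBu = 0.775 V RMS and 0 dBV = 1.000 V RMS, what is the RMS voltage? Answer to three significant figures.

0.0840 V

V = 0.775 V × 10^(-19.3/20).
= 0.775 × 0.1084 = 0.0840 V.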